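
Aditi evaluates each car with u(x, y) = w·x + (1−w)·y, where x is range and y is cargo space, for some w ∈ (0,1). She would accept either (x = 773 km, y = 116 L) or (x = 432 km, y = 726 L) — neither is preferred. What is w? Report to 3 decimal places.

w = 0.641

Equating utilities: w·773 + (1−w)·116 = w·432 + (1−w)·726.
Rearranging, 341·w − 610·(1−w) = 0.
The marginal rate of substitution is 610/341, so w = 610/(341+610) = 0.641.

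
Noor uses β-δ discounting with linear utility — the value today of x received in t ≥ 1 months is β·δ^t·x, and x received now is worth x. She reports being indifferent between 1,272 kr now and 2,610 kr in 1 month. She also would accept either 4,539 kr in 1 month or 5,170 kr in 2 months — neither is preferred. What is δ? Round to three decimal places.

From the later pair, β·δ^1·4539 = β·δ^2·5170; dividing through, δ = 4539/5170 = 0.87795.

δ ≈ 0.878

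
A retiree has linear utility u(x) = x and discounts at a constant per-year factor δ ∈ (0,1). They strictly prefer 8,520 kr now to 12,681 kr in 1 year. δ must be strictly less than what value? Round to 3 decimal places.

δ < 0.672

Comparing present values: 8520 > δ·12681.
Dividing through by 12681 gives δ < 0.67187.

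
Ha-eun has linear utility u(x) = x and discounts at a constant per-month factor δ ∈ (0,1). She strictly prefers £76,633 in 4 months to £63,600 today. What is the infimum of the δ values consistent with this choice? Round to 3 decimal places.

The preference means 63600 < δ^4·76633.
Dividing by 76633: δ^4 > 0.82993. Both sides are positive, so the 4th root keeps the direction.
δ > (63600/76633)^(1/4) ≈ 0.954.

δ > 0.954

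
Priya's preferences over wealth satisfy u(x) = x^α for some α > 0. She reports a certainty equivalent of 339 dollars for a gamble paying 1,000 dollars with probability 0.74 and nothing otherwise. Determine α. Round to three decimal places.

α ≈ 0.278

The lottery's expected utility is 0.74·u(1000) + 0.26·u(0) = 0.74·1000^α (since u(0) = 0 for α > 0).
Equating: 339^α = 0.74·1000^α, i.e. 0.3390^α = 0.74.
Take logs: α = ln 0.74 / ln(339/1000) ≈ 0.27835.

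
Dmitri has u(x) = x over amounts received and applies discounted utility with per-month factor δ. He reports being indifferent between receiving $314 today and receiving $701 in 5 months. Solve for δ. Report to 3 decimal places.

The payoff in 5 months is discounted by δ^5, so u(314) = δ^5·u(701) and δ^5 = u(314)/u(701).
With u(x) = x: δ^5 = 314/701 = 0.44793.
Taking the 5th root: δ = 0.44793^(1/5) ≈ 0.852.

δ ≈ 0.852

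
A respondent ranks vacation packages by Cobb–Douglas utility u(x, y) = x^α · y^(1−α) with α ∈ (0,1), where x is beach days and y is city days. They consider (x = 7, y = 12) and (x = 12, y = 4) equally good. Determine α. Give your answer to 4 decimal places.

Indifference: 7^α · 12^(1−α) = 12^α · 4^(1−α).
Taking logs: α·ln 7 + (1−α)·ln 12 = α·ln 12 + (1−α)·ln 4, i.e. α·-0.5389965 = (1−α)·-1.0986123.
With A = -0.5389965 and B = -1.0986123: α·A = (1−α)·B, so α = B/(A+B) = -1.0986123/-1.6376088 ≈ 0.6709.

α ≈ 0.6709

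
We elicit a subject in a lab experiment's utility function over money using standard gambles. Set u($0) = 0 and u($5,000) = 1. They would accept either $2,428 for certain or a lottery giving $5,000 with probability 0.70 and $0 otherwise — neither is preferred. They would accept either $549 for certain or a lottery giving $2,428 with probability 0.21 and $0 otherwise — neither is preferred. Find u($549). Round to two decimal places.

The first gamble pins u($2,428): it must equal 0.70·1 + 0.30·0 = 0.70.
Chaining: u($549) = 0.21·0.70 + 0.79·0.00 = 0.1470.

0.15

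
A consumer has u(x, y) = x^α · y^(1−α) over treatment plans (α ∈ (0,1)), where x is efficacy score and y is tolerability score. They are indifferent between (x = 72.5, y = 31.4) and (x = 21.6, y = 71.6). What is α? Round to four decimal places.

Indifference: 72.5^α · 31.4^(1−α) = 21.6^α · 71.6^(1−α).
Rearrange to (72.5/21.6)^α = (71.6/31.4)^(1−α) and take logs: α·1.2108932 = (1−α)·0.8242872.
So α/(1−α) = (0.8242872)/(1.2108932) = 0.6807266, and α = 0.6807266/1.6807266 ≈ 0.4050.

α ≈ 0.4050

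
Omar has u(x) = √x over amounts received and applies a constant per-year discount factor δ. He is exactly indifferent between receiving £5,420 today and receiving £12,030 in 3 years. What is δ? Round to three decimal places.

Indifference means u(5420) = δ^3 · u(12030), so δ^3 = u(5420)/u(12030).
With u(x) = √x: δ^3 = √5420/√12030 = √(5420/12030) = 0.67122.
So δ = 0.67122^(1/3) ≈ 0.876.

δ ≈ 0.876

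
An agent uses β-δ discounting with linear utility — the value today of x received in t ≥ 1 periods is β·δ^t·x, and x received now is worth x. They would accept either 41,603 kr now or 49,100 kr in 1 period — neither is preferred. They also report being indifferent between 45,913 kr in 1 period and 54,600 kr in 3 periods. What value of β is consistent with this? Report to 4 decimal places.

β ≈ 0.9240

The second indifference involves only future payoffs, so β cancels: β·δ^1·45913 = β·δ^3·54600, giving δ^2 = 45913/54600 = 0.84090, so δ = 0.91700.
Substituting δ into 41603 = β·δ·49100: β = 41603/(45024.926) ≈ 0.9240.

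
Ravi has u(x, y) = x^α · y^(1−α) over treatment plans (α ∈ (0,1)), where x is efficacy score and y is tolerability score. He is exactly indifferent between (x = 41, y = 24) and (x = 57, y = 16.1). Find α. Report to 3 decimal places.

The Cobb–Douglas utilities coincide, so 41^α·24^(1−α) = 57^α·16.1^(1−α).
Taking logs: α·ln 41 + (1−α)·ln 24 = α·ln 57 + (1−α)·ln 16.1, i.e. α·-0.329479 = (1−α)·-0.399235.
So α/(1−α) = (-0.399235)/(-0.329479) = 1.211716, and α = 1.211716/2.211716 ≈ 0.548.

α ≈ 0.548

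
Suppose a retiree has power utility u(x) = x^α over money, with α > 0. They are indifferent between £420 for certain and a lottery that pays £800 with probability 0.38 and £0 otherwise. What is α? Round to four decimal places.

Since u(0) = 0, the lottery's EU is 0.38·800^α.
Setting u(420) equal to that: 420^α = 0.38·800^α ⇒ (420/800)^α = 0.38.
Take logs: α = ln 0.38 / ln(420/800) ≈ 1.501627.

α ≈ 1.5016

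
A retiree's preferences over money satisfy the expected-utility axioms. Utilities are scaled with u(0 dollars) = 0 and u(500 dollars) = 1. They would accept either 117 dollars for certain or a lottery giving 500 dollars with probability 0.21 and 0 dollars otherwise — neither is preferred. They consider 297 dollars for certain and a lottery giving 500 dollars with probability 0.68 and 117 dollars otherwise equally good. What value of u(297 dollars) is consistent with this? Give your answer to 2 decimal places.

From the first indifference, u(117 dollars) = 0.21·u(500 dollars) + 0.79·u(0 dollars) = 0.21·1 + 0.79·0 = 0.21.
Chaining: u(297 dollars) = 0.68·1.00 + 0.32·0.21 = 0.7472.

0.75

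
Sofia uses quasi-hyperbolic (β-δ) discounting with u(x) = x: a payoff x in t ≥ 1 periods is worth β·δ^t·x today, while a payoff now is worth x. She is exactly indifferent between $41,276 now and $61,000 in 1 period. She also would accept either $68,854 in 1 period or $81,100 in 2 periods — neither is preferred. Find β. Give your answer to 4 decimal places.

Both payoffs in the second observation are in the future, so β drops out: δ^1·68854 = δ^2·81100 ⇒ δ = 68854/81100 = 0.84900.
The first indifference: 41276 = β·δ·61000, so β = 41276/(δ·61000) = 41276/(0.84900·61000) ≈ 0.7970.

β ≈ 0.7970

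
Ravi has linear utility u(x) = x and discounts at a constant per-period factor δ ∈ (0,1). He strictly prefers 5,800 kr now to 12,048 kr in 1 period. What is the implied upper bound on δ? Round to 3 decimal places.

Comparing present values: 5800 > δ·12048.
Dividing through by 12048 gives δ < 0.48141.

δ < 0.481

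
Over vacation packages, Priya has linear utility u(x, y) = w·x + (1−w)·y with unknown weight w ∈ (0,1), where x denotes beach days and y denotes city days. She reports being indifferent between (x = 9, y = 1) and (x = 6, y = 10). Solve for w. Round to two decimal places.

w = 0.75

Equating utilities: w·9 + (1−w)·1 = w·6 + (1−w)·10.
Rearranging, 3·w − 9·(1−w) = 0.
So w/(1−w) = 9/3 = 3.0000, giving w = 9/(3+9) = 0.75.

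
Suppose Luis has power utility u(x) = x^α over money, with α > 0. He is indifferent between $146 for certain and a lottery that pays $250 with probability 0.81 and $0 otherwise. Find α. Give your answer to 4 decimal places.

α ≈ 0.3918

EU(lottery) = 0.81·250^α + 0.19·0 = 0.81·250^α.
Indifference: 146^α = 0.81·250^α, so (146/250)^α = 0.81.
Taking logs: α·ln(146/250) = ln(0.81), so α = -0.2107210 / -0.5378543 ≈ 0.3918.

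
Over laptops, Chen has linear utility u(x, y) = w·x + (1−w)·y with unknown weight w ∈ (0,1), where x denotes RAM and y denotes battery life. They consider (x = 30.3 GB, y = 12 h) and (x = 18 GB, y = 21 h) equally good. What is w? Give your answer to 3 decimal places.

w = 0.423

u(30.3,12) = u(18,21) means w·30.3 + (1−w)·12 = w·18 + (1−w)·21.
Rearranging, 12.3·w − 9·(1−w) = 0.
The marginal rate of substitution is 9/12.3, so w = 9/(12.3+9) = 0.423.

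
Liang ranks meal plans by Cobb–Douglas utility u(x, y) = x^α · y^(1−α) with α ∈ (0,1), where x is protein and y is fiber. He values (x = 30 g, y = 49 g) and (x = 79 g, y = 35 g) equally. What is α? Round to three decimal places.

α ≈ 0.258

Set the two utilities equal: 30^α·49^(1−α) = 79^α·35^(1−α).
Rearrange to (30/79)^α = (35/49)^(1−α) and take logs: α·-0.968250 = (1−α)·-0.336472.
With A = -0.968250 and B = -0.336472: α·A = (1−α)·B, so α = B/(A+B) = -0.336472/-1.304722 ≈ 0.258.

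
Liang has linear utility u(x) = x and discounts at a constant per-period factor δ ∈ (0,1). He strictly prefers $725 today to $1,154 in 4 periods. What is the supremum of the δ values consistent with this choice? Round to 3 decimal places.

δ < 0.890

The preference means 725 > δ^4·1154.
Dividing by 1154: δ^4 < 0.62825. Both sides are positive, so the 4th root keeps the direction.
δ < (725/1154)^(1/4) ≈ 0.890.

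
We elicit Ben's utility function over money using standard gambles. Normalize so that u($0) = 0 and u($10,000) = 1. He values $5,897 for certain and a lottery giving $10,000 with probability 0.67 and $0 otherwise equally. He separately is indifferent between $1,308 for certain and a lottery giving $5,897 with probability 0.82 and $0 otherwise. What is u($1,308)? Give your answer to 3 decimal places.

0.549

The first gamble pins u($5,897): it must equal 0.67·1 + 0.33·0 = 0.67.
The second indifference gives u($1,308) = 0.82·u($5,897) + 0.18·u($0) = 0.82·0.67 + 0.18·0.00 = 0.5494.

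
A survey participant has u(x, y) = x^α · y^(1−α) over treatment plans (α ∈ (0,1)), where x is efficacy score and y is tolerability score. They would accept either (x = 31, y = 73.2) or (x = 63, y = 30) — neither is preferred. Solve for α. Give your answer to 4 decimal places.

Indifference: 31^α · 73.2^(1−α) = 63^α · 30^(1−α).
(31/63)^α = (30/73.2)^(1−α); take logs: α·ln(31/63) = (1−α)·ln(30/73.2), i.e. α·-0.7091475 = (1−α)·-0.8919980.
Thus α·(-1.6011455) = -0.8919980, so α = -0.8919980/-1.6011455 ≈ 0.5571.

α ≈ 0.5571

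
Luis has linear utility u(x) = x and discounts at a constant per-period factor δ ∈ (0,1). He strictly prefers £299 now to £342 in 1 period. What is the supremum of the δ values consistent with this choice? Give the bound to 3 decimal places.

δ < 0.874

Comparing present values: 299 > δ·342.
Dividing through by 342 gives δ < 0.87427.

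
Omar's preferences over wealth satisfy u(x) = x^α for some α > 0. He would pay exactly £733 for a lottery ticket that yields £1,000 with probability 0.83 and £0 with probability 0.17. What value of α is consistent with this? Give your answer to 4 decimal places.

α ≈ 0.5999

Since u(0) = 0, the lottery's EU is 0.83·1000^α.
Setting u(733) equal to that: 733^α = 0.83·1000^α ⇒ (733/1000)^α = 0.83.
Taking logs: α·ln(733/1000) = ln(0.83), so α = -0.1863296 / -0.3106096 ≈ 0.5999.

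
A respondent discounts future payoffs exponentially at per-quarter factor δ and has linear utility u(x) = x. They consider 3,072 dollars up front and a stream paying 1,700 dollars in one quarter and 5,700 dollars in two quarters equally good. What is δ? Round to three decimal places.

Present value of the stream is 1700·δ + 5700·δ². Indifference gives 1700δ + 5700δ² = 3072.
That is, 5700δ² + 1700δ − 3072 = 0, a quadratic in δ.
δ = (−1700 + √(1700² + 4·5700·3072)) / (2·5700) = (−1700 + √72931600.00) / 11400 ≈ 0.600.

δ ≈ 0.600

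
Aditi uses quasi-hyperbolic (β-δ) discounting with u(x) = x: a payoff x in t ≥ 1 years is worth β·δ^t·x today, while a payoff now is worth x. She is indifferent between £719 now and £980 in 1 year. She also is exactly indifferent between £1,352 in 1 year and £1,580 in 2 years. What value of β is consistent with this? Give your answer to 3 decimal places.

β ≈ 0.857

Both payoffs in the second observation are in the future, so β drops out: δ^1·1352 = δ^2·1580 ⇒ δ = 1352/1580 = 0.85570.
Now use the now-vs-future pair: 719 = β·δ·980 gives β = 719/(0.85570·980) ≈ 0.857.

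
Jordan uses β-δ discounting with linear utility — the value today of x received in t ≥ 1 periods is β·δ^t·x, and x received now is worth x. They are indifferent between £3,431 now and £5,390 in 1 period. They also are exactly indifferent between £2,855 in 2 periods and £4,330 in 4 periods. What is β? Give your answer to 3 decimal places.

β ≈ 0.784

The second indifference involves only future payoffs, so β cancels: β·δ^2·2855 = β·δ^4·4330, giving δ^2 = 2855/4330 = 0.65935, so δ = 0.81201.
Now use the now-vs-future pair: 3431 = β·δ·5390 gives β = 3431/(0.81201·5390) ≈ 0.784.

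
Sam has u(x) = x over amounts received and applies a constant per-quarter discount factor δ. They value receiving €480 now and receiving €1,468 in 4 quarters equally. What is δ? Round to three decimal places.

The payoff in 4 quarters is discounted by δ^4, so u(480) = δ^4·u(1468) and δ^4 = u(480)/u(1468).
With u(x) = x: δ^4 = 480/1468 = 0.32698.
So δ = 0.32698^(1/4) ≈ 0.756.

δ ≈ 0.756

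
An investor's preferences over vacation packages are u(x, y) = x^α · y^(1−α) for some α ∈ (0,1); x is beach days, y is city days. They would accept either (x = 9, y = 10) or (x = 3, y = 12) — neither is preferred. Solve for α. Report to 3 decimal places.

The Cobb–Douglas utilities coincide, so 9^α·10^(1−α) = 3^α·12^(1−α).
(9/3)^α = (12/10)^(1−α); take logs: α·ln(9/3) = (1−α)·ln(12/10), i.e. α·1.098612 = (1−α)·0.182322.
With A = 1.098612 and B = 0.182322: α·A = (1−α)·B, so α = B/(A+B) = 0.182322/1.280934 ≈ 0.142.

α ≈ 0.142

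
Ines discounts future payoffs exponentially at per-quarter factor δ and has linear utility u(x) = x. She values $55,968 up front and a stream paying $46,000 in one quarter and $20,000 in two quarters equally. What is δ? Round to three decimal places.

δ ≈ 0.880

Present value of the stream is 46000·δ + 20000·δ². Indifference gives 46000δ + 20000δ² = 55968.
Rearranged: 20000δ² + 46000δ − 55968 = 0.
By the quadratic formula (taking the positive root), δ = (−46000 + √6593440000.00) / 40000 ≈ 0.880.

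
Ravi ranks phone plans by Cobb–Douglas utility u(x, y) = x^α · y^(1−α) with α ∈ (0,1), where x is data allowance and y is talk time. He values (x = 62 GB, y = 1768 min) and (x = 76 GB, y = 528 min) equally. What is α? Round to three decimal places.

α ≈ 0.856

The Cobb–Douglas utilities coincide, so 62^α·1768^(1−α) = 76^α·528^(1−α).
Rearrange to (62/76)^α = (528/1768)^(1−α) and take logs: α·-0.203599 = (1−α)·-1.208508.
With A = -0.203599 and B = -1.208508: α·A = (1−α)·B, so α = B/(A+B) = -1.208508/-1.412107 ≈ 0.856.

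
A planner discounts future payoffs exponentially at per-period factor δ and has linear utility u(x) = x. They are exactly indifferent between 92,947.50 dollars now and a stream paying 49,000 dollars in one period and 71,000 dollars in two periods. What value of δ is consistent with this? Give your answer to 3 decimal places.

Equating present values: 92947.50 = 49000δ + 71000δ².
That is, 71000δ² + 49000δ − 92947.50 = 0, a quadratic in δ.
By the quadratic formula (taking the positive root), δ = (−49000 + √28798090000.00) / 142000 ≈ 0.850.

δ ≈ 0.850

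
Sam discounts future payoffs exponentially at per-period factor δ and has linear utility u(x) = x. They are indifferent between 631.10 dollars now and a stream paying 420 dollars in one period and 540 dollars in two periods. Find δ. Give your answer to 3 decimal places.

Equating present values: 631.10 = 420δ + 540δ².
Rearranged: 540δ² + 420δ − 631.10 = 0.
The positive root is δ = [−420 + √(420² + 4·540·631.10)] / (2·540) = (−420 + 1240.797)/1080 ≈ 0.760.

δ ≈ 0.760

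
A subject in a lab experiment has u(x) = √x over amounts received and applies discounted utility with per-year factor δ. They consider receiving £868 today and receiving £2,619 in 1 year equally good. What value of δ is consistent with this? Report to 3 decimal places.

δ ≈ 0.576

Indifference means u(868) = δ · u(2619), so δ = u(868)/u(2619).
With u(x) = √x: δ = √868/√2619 = √(868/2619) = 0.57569.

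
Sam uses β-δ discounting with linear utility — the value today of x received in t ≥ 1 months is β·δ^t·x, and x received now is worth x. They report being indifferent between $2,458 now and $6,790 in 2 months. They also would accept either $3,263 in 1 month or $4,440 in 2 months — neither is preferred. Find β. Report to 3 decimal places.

β ≈ 0.670

The second indifference involves only future payoffs, so β cancels: β·δ^1·3263 = β·δ^2·4440, giving δ = 3263/4440 = 0.73491.
Now use the now-vs-future pair: 2458 = β·δ^2·6790 gives β = 2458/(0.54009·6790) ≈ 0.670.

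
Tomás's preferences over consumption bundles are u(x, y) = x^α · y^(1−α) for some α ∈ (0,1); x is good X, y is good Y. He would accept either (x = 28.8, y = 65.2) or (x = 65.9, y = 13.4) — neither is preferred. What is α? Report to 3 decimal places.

α ≈ 0.657

The Cobb–Douglas utilities coincide, so 28.8^α·65.2^(1−α) = 65.9^α·13.4^(1−α).
(28.8/65.9)^α = (13.4/65.2)^(1−α); take logs: α·ln(28.8/65.9) = (1−α)·ln(13.4/65.2), i.e. α·-0.827763 = (1−α)·-1.582205.
So α/(1−α) = (-1.582205)/(-0.827763) = 1.911423, and α = 1.911423/2.911423 ≈ 0.657.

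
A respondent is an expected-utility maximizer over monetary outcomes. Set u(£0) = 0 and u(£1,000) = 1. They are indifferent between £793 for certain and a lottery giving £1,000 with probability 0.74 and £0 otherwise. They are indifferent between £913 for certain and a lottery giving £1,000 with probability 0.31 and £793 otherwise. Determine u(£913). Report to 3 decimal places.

0.821

First, u(£793) = 0.74·u(£1,000) + 0.26·u(£0) = 0.74.
Then u(£913) = 0.31·u(£1,000) + 0.69·u(£793) = 0.31·1.00 + 0.69·0.74 = 0.8206.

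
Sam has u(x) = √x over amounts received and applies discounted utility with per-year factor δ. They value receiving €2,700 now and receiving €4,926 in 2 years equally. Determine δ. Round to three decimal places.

Indifference means u(2700) = δ^2 · u(4926), so δ^2 = u(2700)/u(4926).
With u(x) = √x: δ^2 = √2700/√4926 = √(2700/4926) = 0.74035.
Taking the square root: δ = 0.74035^(1/2) ≈ 0.860.

δ ≈ 0.860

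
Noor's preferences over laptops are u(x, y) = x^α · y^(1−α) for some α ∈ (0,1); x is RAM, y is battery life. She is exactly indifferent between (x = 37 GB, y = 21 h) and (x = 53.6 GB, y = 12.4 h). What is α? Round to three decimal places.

α ≈ 0.587

The Cobb–Douglas utilities coincide, so 37^α·21^(1−α) = 53.6^α·12.4^(1−α).
Taking logs: α·ln 37 + (1−α)·ln 21 = α·ln 53.6 + (1−α)·ln 12.4, i.e. α·-0.370631 = (1−α)·-0.526826.
With A = -0.370631 and B = -0.526826: α·A = (1−α)·B, so α = B/(A+B) = -0.526826/-0.897457 ≈ 0.587.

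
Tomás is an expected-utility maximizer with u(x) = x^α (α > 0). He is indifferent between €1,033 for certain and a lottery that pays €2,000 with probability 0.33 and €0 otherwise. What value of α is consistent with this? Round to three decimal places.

α ≈ 1.678

The lottery's expected utility is 0.33·u(2000) + 0.67·u(0) = 0.33·2000^α (since u(0) = 0 for α > 0).
Indifference: 1033^α = 0.33·2000^α, so (1033/2000)^α = 0.33.
Take logs: α = ln 0.33 / ln(1033/2000) ≈ 1.67806.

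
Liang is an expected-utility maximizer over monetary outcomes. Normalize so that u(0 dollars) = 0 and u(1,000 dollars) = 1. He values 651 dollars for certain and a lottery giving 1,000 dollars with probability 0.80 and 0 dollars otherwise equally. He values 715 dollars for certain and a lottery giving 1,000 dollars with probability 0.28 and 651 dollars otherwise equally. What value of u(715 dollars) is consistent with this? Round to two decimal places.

0.86

From the first indifference, u(651 dollars) = 0.80·u(1,000 dollars) + 0.20·u(0 dollars) = 0.80·1 + 0.20·0 = 0.80.
The second indifference gives u(715 dollars) = 0.28·u(1,000 dollars) + 0.72·u(651 dollars) = 0.28·1.00 + 0.72·0.80 = 0.8560.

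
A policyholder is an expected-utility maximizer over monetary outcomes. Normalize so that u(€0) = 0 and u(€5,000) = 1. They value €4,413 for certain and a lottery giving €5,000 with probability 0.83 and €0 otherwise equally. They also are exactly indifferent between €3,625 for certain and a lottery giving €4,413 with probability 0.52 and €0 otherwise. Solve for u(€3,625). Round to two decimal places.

0.43

From the first indifference, u(€4,413) = 0.83·u(€5,000) + 0.17·u(€0) = 0.83·1 + 0.17·0 = 0.83.
Then u(€3,625) = 0.52·u(€4,413) + 0.48·u(€0) = 0.52·0.83 + 0.48·0.00 = 0.4316.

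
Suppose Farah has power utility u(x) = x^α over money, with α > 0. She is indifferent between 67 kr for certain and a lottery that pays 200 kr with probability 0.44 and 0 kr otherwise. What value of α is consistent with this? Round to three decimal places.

α ≈ 0.751

Since u(0) = 0, the lottery's EU is 0.44·200^α.
Indifference: 67^α = 0.44·200^α, so (67/200)^α = 0.44.
Taking logs: α·ln(67/200) = ln(0.44), so α = -0.820981 / -1.093625 ≈ 0.751.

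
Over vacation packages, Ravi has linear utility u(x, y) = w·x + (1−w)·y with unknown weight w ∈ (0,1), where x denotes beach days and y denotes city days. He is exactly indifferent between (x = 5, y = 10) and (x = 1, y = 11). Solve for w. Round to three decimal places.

Indifference: w·5 + (1−w)·10 = w·1 + (1−w)·11.
w·(5−1) = (1−w)·(11−10), i.e. w·4 = (1−w)·1.
Hence w = 1/(4+1) = 1/5 = 0.200.

w = 0.200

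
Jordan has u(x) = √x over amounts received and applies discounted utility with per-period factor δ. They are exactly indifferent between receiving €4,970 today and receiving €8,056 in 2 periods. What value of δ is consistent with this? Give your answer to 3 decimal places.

Equating discounted utilities: u(4970) = δ^2·u(8056) ⇒ δ^2 = u(4970)/u(8056).
Since u(x) = √x, δ^2 = √(4970/8056) = 0.78545.
Taking the square root: δ = 0.78545^(1/2) ≈ 0.886.

δ ≈ 0.886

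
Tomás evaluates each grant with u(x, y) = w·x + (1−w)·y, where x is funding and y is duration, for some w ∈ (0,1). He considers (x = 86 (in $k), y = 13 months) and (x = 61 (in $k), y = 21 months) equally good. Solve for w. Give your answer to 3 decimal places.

w = 0.242

u(86,13) = u(61,21) means w·86 + (1−w)·13 = w·61 + (1−w)·21.
Collecting terms: w·25 = (1−w)·8.
Hence w = 8/(25+8) = 8/33 = 0.242.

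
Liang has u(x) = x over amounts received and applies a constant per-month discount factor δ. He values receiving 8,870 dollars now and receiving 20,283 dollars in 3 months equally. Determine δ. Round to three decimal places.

The payoff in 3 months is discounted by δ^3, so u(8870) = δ^3·u(20283) and δ^3 = u(8870)/u(20283).
With u(x) = x: δ^3 = 8870/20283 = 0.43731.
So δ = 0.43731^(1/3) ≈ 0.759.

δ ≈ 0.759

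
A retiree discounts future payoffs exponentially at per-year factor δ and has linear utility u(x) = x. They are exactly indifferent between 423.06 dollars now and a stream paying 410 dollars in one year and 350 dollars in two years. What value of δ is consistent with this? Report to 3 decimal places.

δ ≈ 0.660

The stream is worth 410δ + 350δ² today, so 410δ + 350δ² = 423.06.
That is, 350δ² + 410δ − 423.06 = 0, a quadratic in δ.
δ = (−410 + √(410² + 4·350·423.06)) / (2·350) = (−410 + √760384.00) / 700 ≈ 0.660.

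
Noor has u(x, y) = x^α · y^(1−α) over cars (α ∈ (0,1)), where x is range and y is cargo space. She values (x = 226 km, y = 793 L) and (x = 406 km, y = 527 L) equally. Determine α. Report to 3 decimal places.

Set the two utilities equal: 226^α·793^(1−α) = 406^α·527^(1−α).
Taking logs: α·ln 226 + (1−α)·ln 793 = α·ln 406 + (1−α)·ln 527, i.e. α·-0.585818 = (1−α)·-0.408623.
So α/(1−α) = (-0.408623)/(-0.585818) = 0.697526, and α = 0.697526/1.697526 ≈ 0.411.

α ≈ 0.411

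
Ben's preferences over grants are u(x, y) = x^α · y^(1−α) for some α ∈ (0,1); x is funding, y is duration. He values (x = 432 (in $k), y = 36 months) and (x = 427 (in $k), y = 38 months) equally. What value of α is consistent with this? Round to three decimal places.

α ≈ 0.823

Indifference: 432^α · 36^(1−α) = 427^α · 38^(1−α).
(432/427)^α = (38/36)^(1−α); take logs: α·ln(432/427) = (1−α)·ln(38/36), i.e. α·0.011642 = (1−α)·0.054067.
So α/(1−α) = (0.054067)/(0.011642) = 4.644133, and α = 4.644133/5.644133 ≈ 0.823.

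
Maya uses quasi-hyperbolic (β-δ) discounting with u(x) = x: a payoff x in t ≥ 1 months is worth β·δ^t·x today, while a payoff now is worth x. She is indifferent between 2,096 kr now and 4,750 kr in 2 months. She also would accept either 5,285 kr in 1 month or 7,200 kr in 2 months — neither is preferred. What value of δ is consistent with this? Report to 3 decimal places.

δ ≈ 0.734

The second indifference involves only future payoffs, so β cancels: β·δ^1·5285 = β·δ^2·7200, giving δ = 5285/7200 = 0.73403.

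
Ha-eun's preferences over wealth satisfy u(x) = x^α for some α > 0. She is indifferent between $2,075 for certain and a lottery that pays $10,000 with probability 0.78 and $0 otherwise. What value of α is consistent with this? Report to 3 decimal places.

α ≈ 0.158

The lottery's expected utility is 0.78·u(10000) + 0.22·u(0) = 0.78·10000^α (since u(0) = 0 for α > 0).
Setting u(2075) equal to that: 2075^α = 0.78·10000^α ⇒ (2075/10000)^α = 0.78.
Take logs: α = ln 0.78 / ln(2075/10000) ≈ 0.15799.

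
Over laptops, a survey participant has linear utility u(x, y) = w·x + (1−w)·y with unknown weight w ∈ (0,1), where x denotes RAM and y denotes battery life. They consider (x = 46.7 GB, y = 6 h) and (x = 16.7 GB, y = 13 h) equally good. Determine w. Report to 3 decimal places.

w = 0.189

u(46.7,6) = u(16.7,13) means w·46.7 + (1−w)·6 = w·16.7 + (1−w)·13.
w·(46.7−16.7) = (1−w)·(13−6), i.e. w·30 = (1−w)·7.
So w/(1−w) = 7/30 = 0.2333, giving w = 7/(30+7) = 0.189.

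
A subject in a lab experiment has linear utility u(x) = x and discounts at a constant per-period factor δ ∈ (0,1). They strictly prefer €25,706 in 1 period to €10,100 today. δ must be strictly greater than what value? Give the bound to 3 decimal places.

Comparing present values: 10100 < δ·25706.
Dividing through by 25706 gives δ > 0.39290.

δ > 0.393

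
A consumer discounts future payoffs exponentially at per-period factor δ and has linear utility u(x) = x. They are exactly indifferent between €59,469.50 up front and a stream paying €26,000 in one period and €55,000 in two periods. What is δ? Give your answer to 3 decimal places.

The stream is worth 26000δ + 55000δ² today, so 26000δ + 55000δ² = 59469.50.
Rearranged: 55000δ² + 26000δ − 59469.50 = 0.
By the quadratic formula (taking the positive root), δ = (−26000 + √13759290000.00) / 110000 ≈ 0.830.

δ ≈ 0.830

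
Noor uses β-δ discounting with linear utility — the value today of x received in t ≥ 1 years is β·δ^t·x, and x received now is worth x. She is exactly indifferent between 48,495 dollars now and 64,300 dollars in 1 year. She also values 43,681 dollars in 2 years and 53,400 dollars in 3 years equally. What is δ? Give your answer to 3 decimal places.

From the later pair, β·δ^2·43681 = β·δ^3·53400; dividing through, δ = 43681/53400 = 0.81800.

δ ≈ 0.818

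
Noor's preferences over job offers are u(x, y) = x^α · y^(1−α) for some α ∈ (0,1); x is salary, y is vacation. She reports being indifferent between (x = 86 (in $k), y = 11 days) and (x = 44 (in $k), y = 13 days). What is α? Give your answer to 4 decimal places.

Indifference: 86^α · 11^(1−α) = 44^α · 13^(1−α).
(86/44)^α = (13/11)^(1−α); take logs: α·ln(86/44) = (1−α)·ln(13/11), i.e. α·0.6701577 = (1−α)·0.1670541.
With A = 0.6701577 and B = 0.1670541: α·A = (1−α)·B, so α = B/(A+B) = 0.1670541/0.8372118 ≈ 0.1995.

α ≈ 0.1995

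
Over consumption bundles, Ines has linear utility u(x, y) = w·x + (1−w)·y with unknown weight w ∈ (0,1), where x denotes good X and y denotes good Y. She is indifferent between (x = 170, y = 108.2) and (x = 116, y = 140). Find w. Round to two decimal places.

Indifference: w·170 + (1−w)·108.2 = w·116 + (1−w)·140.
Collecting terms: w·54 = (1−w)·31.8.
The marginal rate of substitution is 31.8/54, so w = 31.8/(54+31.8) = 0.37.

w = 0.37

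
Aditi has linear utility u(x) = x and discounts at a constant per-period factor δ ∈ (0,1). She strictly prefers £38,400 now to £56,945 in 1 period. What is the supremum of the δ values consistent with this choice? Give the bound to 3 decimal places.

δ < 0.674

The preference means 38400 > δ·56945.
Dividing through by 56945 gives δ < 0.67433.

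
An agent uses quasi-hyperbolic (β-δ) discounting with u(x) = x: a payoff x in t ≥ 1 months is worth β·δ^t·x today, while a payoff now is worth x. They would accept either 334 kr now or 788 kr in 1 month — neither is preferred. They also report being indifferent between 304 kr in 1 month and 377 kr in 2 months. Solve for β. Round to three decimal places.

β ≈ 0.526

Both payoffs in the second observation are in the future, so β drops out: δ^1·304 = δ^2·377 ⇒ δ = 304/377 = 0.80637.
Now use the now-vs-future pair: 334 = β·δ·788 gives β = 334/(0.80637·788) ≈ 0.526.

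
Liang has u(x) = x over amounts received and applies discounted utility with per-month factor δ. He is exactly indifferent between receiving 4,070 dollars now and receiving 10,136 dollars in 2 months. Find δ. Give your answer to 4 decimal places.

The payoff in 2 months is discounted by δ^2, so u(4070) = δ^2·u(10136) and δ^2 = u(4070)/u(10136).
With u(x) = x: δ^2 = 4070/10136 = 0.40154.
Taking the square root: δ = 0.40154^(1/2) ≈ 0.6337.

δ ≈ 0.6337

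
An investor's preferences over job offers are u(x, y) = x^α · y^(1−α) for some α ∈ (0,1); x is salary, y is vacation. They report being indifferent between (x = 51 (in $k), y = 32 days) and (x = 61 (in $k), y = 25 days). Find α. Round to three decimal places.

α ≈ 0.580

Indifference: 51^α · 32^(1−α) = 61^α · 25^(1−α).
(51/61)^α = (25/32)^(1−α); take logs: α·ln(51/61) = (1−α)·ln(25/32), i.e. α·-0.179048 = (1−α)·-0.246860.
With A = -0.179048 and B = -0.246860: α·A = (1−α)·B, so α = B/(A+B) = -0.246860/-0.425908 ≈ 0.580.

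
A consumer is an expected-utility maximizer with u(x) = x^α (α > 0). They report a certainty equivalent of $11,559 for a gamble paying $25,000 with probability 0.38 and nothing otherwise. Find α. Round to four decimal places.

α ≈ 1.2543

EU(lottery) = 0.38·25000^α + 0.62·0 = 0.38·25000^α.
Equating: 11559^α = 0.38·25000^α, i.e. 0.4624^α = 0.38.
α = ln(0.38) / ln(11559/25000) = -0.9675840/-0.7714115 ≈ 1.2543.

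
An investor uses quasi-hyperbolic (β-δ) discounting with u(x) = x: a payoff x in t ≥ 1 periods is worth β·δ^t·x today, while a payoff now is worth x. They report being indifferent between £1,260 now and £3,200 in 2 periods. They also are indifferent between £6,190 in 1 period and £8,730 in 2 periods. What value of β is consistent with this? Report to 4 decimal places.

Both payoffs in the second observation are in the future, so β drops out: δ^1·6190 = δ^2·8730 ⇒ δ = 6190/8730 = 0.70905.
The first indifference: 1260 = β·δ^2·3200, so β = 1260/(δ^2·3200) = 1260/(0.50275·3200) ≈ 0.7832.

β ≈ 0.7832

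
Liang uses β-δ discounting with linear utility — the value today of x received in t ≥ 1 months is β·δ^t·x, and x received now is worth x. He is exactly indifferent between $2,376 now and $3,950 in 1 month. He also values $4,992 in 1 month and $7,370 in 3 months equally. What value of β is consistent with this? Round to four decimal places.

β ≈ 0.7309

Both payoffs in the second observation are in the future, so β drops out: δ^1·4992 = δ^3·7370 ⇒ δ^2 = 4992/7370 = 0.67734, so δ = 0.82301.
The first indifference: 2376 = β·δ·3950, so β = 2376/(δ·3950) = 2376/(0.82301·3950) ≈ 0.7309.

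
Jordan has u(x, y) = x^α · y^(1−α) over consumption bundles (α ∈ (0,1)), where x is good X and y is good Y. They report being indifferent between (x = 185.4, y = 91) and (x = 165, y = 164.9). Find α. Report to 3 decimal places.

α ≈ 0.836

Indifference: 185.4^α · 91^(1−α) = 165^α · 164.9^(1−α).
Taking logs: α·ln 185.4 + (1−α)·ln 91 = α·ln 165 + (1−α)·ln 164.9, i.e. α·0.116570 = (1−α)·0.594480.
Thus α·(0.711050) = 0.594480, so α = 0.594480/0.711050 ≈ 0.836.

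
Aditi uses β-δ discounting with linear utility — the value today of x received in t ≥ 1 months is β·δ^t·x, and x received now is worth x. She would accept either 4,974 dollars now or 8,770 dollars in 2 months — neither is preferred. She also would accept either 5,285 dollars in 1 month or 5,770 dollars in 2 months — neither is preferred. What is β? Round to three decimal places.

Both payoffs in the second observation are in the future, so β drops out: δ^1·5285 = δ^2·5770 ⇒ δ = 5285/5770 = 0.91594.
The first indifference: 4974 = β·δ^2·8770, so β = 4974/(δ^2·8770) = 4974/(0.83895·8770) ≈ 0.676.

β ≈ 0.676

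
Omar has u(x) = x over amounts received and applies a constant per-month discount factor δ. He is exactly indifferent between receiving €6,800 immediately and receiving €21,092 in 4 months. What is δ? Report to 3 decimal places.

δ ≈ 0.754

Indifference means u(6800) = δ^4 · u(21092), so δ^4 = u(6800)/u(21092).
With u(x) = x: δ^4 = 6800/21092 = 0.32240.
Hence δ = (0.32240)^(1/4) = 0.75353.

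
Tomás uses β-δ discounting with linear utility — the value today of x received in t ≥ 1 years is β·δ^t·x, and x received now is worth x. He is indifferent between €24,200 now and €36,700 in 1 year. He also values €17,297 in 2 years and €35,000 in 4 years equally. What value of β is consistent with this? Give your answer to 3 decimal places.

β ≈ 0.938

Both payoffs in the second observation are in the future, so β drops out: δ^2·17297 = δ^4·35000 ⇒ δ^2 = 17297/35000 = 0.49420, so δ = 0.70299.
Substituting δ into 24200 = β·δ·36700: β = 24200/(25799.865) ≈ 0.938.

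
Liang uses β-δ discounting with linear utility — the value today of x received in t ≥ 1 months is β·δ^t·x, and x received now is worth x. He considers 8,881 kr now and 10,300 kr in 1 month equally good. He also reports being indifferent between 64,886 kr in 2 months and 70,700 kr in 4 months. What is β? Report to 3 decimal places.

β ≈ 0.900

The second indifference involves only future payoffs, so β cancels: β·δ^2·64886 = β·δ^4·70700, giving δ^2 = 64886/70700 = 0.91777, so δ = 0.95800.
The first indifference: 8881 = β·δ·10300, so β = 8881/(δ·10300) = 8881/(0.95800·10300) ≈ 0.900.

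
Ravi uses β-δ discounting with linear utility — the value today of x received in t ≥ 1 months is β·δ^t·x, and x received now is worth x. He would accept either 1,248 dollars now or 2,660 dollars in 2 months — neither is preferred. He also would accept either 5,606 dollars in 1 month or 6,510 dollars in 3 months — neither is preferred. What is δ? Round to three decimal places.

δ ≈ 0.928

From the later pair, β·δ^1·5606 = β·δ^3·6510; dividing through, δ^2 = 5606/6510 = 0.86114, so δ = 0.92797.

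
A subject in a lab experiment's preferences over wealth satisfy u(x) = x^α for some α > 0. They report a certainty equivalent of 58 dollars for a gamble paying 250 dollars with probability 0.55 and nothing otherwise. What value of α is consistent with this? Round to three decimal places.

α ≈ 0.409

EU(lottery) = 0.55·250^α + 0.45·0 = 0.55·250^α.
Equating: 58^α = 0.55·250^α, i.e. 0.2320^α = 0.55.
Taking logs: α·ln(58/250) = ln(0.55), so α = -0.597837 / -1.461018 ≈ 0.409.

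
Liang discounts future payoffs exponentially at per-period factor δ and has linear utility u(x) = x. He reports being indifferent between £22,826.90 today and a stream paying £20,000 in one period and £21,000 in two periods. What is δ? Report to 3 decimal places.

Present value of the stream is 20000·δ + 21000·δ². Indifference gives 20000δ + 21000δ² = 22826.90.
Rearranged: 21000δ² + 20000δ − 22826.90 = 0.
The positive root is δ = [−20000 + √(20000² + 4·21000·22826.90)] / (2·21000) = (−20000 + 48140.000)/42000 ≈ 0.670.

δ ≈ 0.670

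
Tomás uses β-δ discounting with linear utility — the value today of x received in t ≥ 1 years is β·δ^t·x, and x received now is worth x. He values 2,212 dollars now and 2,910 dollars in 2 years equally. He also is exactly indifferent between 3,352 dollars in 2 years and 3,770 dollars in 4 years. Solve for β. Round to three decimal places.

β ≈ 0.855

Both payoffs in the second observation are in the future, so β drops out: δ^2·3352 = δ^4·3770 ⇒ δ^2 = 3352/3770 = 0.88912, so δ = 0.94293.
Now use the now-vs-future pair: 2212 = β·δ^2·2910 gives β = 2212/(0.88912·2910) ≈ 0.855.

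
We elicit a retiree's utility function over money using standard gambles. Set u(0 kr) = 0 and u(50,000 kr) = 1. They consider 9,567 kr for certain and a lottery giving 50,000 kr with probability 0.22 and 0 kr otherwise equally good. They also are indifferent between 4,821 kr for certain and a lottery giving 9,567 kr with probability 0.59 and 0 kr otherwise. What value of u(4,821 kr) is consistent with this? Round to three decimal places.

0.130

First, u(9,567 kr) = 0.22·u(50,000 kr) + 0.78·u(0 kr) = 0.22.
The second indifference gives u(4,821 kr) = 0.59·u(9,567 kr) + 0.41·u(0 kr) = 0.59·0.22 + 0.41·0.00 = 0.1298.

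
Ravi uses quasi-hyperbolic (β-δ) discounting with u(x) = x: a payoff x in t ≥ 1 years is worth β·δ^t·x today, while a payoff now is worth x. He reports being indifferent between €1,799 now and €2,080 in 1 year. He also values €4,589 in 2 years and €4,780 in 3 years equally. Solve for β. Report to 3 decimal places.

The second indifference involves only future payoffs, so β cancels: β·δ^2·4589 = β·δ^3·4780, giving δ = 4589/4780 = 0.96004.
Substituting δ into 1799 = β·δ·2080: β = 1799/(1996.887) ≈ 0.901.

β ≈ 0.901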